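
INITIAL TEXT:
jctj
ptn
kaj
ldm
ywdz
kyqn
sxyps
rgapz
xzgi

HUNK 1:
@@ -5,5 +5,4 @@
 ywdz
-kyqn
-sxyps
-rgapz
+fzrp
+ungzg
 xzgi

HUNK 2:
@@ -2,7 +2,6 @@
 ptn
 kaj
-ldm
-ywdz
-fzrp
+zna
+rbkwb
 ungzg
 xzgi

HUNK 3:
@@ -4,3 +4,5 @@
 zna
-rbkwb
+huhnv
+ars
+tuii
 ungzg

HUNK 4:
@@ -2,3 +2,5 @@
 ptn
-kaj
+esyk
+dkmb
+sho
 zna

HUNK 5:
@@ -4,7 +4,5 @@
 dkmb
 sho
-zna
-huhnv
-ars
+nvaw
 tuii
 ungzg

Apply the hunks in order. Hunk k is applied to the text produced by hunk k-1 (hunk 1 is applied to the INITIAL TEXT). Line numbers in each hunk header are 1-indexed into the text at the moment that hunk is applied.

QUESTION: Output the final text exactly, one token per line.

Hunk 1: at line 5 remove [kyqn,sxyps,rgapz] add [fzrp,ungzg] -> 8 lines: jctj ptn kaj ldm ywdz fzrp ungzg xzgi
Hunk 2: at line 2 remove [ldm,ywdz,fzrp] add [zna,rbkwb] -> 7 lines: jctj ptn kaj zna rbkwb ungzg xzgi
Hunk 3: at line 4 remove [rbkwb] add [huhnv,ars,tuii] -> 9 lines: jctj ptn kaj zna huhnv ars tuii ungzg xzgi
Hunk 4: at line 2 remove [kaj] add [esyk,dkmb,sho] -> 11 lines: jctj ptn esyk dkmb sho zna huhnv ars tuii ungzg xzgi
Hunk 5: at line 4 remove [zna,huhnv,ars] add [nvaw] -> 9 lines: jctj ptn esyk dkmb sho nvaw tuii ungzg xzgi

Answer: jctj
ptn
esyk
dkmb
sho
nvaw
tuii
ungzg
xzgi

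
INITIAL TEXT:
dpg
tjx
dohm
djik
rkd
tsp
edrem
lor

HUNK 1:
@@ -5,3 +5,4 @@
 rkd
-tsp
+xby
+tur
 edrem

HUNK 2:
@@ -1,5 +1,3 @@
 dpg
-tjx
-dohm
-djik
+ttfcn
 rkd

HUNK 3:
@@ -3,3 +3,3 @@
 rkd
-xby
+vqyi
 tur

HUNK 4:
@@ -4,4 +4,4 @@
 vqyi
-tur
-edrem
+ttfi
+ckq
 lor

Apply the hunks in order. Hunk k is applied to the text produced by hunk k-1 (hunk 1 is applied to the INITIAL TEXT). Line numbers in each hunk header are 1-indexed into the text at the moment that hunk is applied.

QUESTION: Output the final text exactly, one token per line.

Answer: dpg
ttfcn
rkd
vqyi
ttfi
ckq
lor

Derivation:
Hunk 1: at line 5 remove [tsp] add [xby,tur] -> 9 lines: dpg tjx dohm djik rkd xby tur edrem lor
Hunk 2: at line 1 remove [tjx,dohm,djik] add [ttfcn] -> 7 lines: dpg ttfcn rkd xby tur edrem lor
Hunk 3: at line 3 remove [xby] add [vqyi] -> 7 lines: dpg ttfcn rkd vqyi tur edrem lor
Hunk 4: at line 4 remove [tur,edrem] add [ttfi,ckq] -> 7 lines: dpg ttfcn rkd vqyi ttfi ckq lor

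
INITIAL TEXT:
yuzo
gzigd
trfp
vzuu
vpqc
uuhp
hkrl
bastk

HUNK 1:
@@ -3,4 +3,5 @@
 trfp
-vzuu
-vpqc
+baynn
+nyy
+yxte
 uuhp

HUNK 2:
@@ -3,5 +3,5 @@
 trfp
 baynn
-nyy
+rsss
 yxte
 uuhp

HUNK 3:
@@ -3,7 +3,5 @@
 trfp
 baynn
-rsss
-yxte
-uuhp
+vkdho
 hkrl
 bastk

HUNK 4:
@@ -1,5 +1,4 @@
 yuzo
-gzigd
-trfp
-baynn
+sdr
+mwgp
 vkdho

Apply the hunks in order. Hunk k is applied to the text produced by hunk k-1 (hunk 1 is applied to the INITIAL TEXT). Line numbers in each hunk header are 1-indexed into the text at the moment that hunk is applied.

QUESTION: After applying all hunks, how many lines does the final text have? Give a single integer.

Answer: 6

Derivation:
Hunk 1: at line 3 remove [vzuu,vpqc] add [baynn,nyy,yxte] -> 9 lines: yuzo gzigd trfp baynn nyy yxte uuhp hkrl bastk
Hunk 2: at line 3 remove [nyy] add [rsss] -> 9 lines: yuzo gzigd trfp baynn rsss yxte uuhp hkrl bastk
Hunk 3: at line 3 remove [rsss,yxte,uuhp] add [vkdho] -> 7 lines: yuzo gzigd trfp baynn vkdho hkrl bastk
Hunk 4: at line 1 remove [gzigd,trfp,baynn] add [sdr,mwgp] -> 6 lines: yuzo sdr mwgp vkdho hkrl bastk
Final line count: 6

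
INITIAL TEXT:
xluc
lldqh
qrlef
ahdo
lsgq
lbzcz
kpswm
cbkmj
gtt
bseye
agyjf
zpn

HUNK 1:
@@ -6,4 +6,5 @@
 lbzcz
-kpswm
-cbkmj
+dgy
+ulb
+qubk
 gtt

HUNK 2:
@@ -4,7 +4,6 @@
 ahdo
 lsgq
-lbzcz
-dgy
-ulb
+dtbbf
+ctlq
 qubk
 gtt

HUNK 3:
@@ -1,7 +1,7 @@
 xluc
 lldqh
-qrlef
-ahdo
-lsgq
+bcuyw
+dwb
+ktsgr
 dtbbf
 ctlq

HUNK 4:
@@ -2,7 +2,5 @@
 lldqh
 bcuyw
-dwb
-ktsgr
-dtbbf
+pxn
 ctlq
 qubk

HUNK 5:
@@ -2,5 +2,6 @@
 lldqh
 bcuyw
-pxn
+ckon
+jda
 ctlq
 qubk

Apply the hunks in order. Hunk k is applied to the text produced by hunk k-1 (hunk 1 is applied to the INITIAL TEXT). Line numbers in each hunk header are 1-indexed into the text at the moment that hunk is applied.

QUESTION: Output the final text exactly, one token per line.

Hunk 1: at line 6 remove [kpswm,cbkmj] add [dgy,ulb,qubk] -> 13 lines: xluc lldqh qrlef ahdo lsgq lbzcz dgy ulb qubk gtt bseye agyjf zpn
Hunk 2: at line 4 remove [lbzcz,dgy,ulb] add [dtbbf,ctlq] -> 12 lines: xluc lldqh qrlef ahdo lsgq dtbbf ctlq qubk gtt bseye agyjf zpn
Hunk 3: at line 1 remove [qrlef,ahdo,lsgq] add [bcuyw,dwb,ktsgr] -> 12 lines: xluc lldqh bcuyw dwb ktsgr dtbbf ctlq qubk gtt bseye agyjf zpn
Hunk 4: at line 2 remove [dwb,ktsgr,dtbbf] add [pxn] -> 10 lines: xluc lldqh bcuyw pxn ctlq qubk gtt bseye agyjf zpn
Hunk 5: at line 2 remove [pxn] add [ckon,jda] -> 11 lines: xluc lldqh bcuyw ckon jda ctlq qubk gtt bseye agyjf zpn

Answer: xluc
lldqh
bcuyw
ckon
jda
ctlq
qubk
gtt
bseye
agyjf
zpn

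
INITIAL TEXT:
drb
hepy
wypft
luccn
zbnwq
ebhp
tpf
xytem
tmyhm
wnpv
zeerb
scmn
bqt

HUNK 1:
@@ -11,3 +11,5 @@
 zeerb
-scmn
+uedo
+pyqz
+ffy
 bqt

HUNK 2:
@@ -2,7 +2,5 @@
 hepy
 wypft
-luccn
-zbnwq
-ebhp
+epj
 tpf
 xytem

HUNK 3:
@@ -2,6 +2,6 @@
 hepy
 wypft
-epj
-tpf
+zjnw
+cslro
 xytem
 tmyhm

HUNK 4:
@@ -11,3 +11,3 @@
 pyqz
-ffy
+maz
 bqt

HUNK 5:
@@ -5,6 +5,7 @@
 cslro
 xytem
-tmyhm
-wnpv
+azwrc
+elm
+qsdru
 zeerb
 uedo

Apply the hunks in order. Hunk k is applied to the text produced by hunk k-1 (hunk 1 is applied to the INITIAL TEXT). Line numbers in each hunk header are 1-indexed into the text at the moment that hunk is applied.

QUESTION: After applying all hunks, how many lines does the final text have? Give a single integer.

Hunk 1: at line 11 remove [scmn] add [uedo,pyqz,ffy] -> 15 lines: drb hepy wypft luccn zbnwq ebhp tpf xytem tmyhm wnpv zeerb uedo pyqz ffy bqt
Hunk 2: at line 2 remove [luccn,zbnwq,ebhp] add [epj] -> 13 lines: drb hepy wypft epj tpf xytem tmyhm wnpv zeerb uedo pyqz ffy bqt
Hunk 3: at line 2 remove [epj,tpf] add [zjnw,cslro] -> 13 lines: drb hepy wypft zjnw cslro xytem tmyhm wnpv zeerb uedo pyqz ffy bqt
Hunk 4: at line 11 remove [ffy] add [maz] -> 13 lines: drb hepy wypft zjnw cslro xytem tmyhm wnpv zeerb uedo pyqz maz bqt
Hunk 5: at line 5 remove [tmyhm,wnpv] add [azwrc,elm,qsdru] -> 14 lines: drb hepy wypft zjnw cslro xytem azwrc elm qsdru zeerb uedo pyqz maz bqt
Final line count: 14

Answer: 14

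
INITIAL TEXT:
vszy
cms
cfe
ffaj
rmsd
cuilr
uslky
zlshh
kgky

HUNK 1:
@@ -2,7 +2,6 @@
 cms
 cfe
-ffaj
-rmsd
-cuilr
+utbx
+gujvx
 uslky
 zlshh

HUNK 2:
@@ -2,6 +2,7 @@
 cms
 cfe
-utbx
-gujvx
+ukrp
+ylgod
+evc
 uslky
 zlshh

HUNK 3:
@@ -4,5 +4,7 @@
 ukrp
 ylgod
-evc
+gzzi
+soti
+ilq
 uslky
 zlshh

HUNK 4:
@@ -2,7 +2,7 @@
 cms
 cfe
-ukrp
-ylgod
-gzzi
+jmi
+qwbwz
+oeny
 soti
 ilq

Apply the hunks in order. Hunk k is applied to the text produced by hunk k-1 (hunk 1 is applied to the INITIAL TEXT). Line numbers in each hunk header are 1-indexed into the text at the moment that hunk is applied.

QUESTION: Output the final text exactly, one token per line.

Answer: vszy
cms
cfe
jmi
qwbwz
oeny
soti
ilq
uslky
zlshh
kgky

Derivation:
Hunk 1: at line 2 remove [ffaj,rmsd,cuilr] add [utbx,gujvx] -> 8 lines: vszy cms cfe utbx gujvx uslky zlshh kgky
Hunk 2: at line 2 remove [utbx,gujvx] add [ukrp,ylgod,evc] -> 9 lines: vszy cms cfe ukrp ylgod evc uslky zlshh kgky
Hunk 3: at line 4 remove [evc] add [gzzi,soti,ilq] -> 11 lines: vszy cms cfe ukrp ylgod gzzi soti ilq uslky zlshh kgky
Hunk 4: at line 2 remove [ukrp,ylgod,gzzi] add [jmi,qwbwz,oeny] -> 11 lines: vszy cms cfe jmi qwbwz oeny soti ilq uslky zlshh kgky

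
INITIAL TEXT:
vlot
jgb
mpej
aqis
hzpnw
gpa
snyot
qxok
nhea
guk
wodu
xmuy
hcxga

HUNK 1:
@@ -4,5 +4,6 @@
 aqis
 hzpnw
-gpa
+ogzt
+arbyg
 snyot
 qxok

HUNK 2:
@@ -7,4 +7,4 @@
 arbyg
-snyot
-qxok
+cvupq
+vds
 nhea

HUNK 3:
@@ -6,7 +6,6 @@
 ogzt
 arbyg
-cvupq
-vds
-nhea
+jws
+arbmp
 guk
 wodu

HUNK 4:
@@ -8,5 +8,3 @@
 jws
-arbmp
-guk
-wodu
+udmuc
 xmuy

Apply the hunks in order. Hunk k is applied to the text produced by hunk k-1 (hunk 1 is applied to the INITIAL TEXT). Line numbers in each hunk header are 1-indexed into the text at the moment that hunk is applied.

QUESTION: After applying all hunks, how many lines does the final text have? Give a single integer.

Answer: 11

Derivation:
Hunk 1: at line 4 remove [gpa] add [ogzt,arbyg] -> 14 lines: vlot jgb mpej aqis hzpnw ogzt arbyg snyot qxok nhea guk wodu xmuy hcxga
Hunk 2: at line 7 remove [snyot,qxok] add [cvupq,vds] -> 14 lines: vlot jgb mpej aqis hzpnw ogzt arbyg cvupq vds nhea guk wodu xmuy hcxga
Hunk 3: at line 6 remove [cvupq,vds,nhea] add [jws,arbmp] -> 13 lines: vlot jgb mpej aqis hzpnw ogzt arbyg jws arbmp guk wodu xmuy hcxga
Hunk 4: at line 8 remove [arbmp,guk,wodu] add [udmuc] -> 11 lines: vlot jgb mpej aqis hzpnw ogzt arbyg jws udmuc xmuy hcxga
Final line count: 11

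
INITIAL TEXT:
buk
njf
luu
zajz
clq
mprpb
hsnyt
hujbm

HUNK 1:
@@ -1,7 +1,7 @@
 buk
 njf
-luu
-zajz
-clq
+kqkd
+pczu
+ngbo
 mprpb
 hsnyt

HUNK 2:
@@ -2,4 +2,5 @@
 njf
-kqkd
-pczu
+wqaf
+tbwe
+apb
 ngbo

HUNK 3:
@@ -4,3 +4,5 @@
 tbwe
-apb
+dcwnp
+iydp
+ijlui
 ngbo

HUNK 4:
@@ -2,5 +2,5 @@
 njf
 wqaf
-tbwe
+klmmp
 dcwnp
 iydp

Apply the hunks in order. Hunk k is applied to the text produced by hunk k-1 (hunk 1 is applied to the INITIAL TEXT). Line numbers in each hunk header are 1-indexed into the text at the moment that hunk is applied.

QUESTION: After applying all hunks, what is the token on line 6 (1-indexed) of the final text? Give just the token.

Hunk 1: at line 1 remove [luu,zajz,clq] add [kqkd,pczu,ngbo] -> 8 lines: buk njf kqkd pczu ngbo mprpb hsnyt hujbm
Hunk 2: at line 2 remove [kqkd,pczu] add [wqaf,tbwe,apb] -> 9 lines: buk njf wqaf tbwe apb ngbo mprpb hsnyt hujbm
Hunk 3: at line 4 remove [apb] add [dcwnp,iydp,ijlui] -> 11 lines: buk njf wqaf tbwe dcwnp iydp ijlui ngbo mprpb hsnyt hujbm
Hunk 4: at line 2 remove [tbwe] add [klmmp] -> 11 lines: buk njf wqaf klmmp dcwnp iydp ijlui ngbo mprpb hsnyt hujbm
Final line 6: iydp

Answer: iydp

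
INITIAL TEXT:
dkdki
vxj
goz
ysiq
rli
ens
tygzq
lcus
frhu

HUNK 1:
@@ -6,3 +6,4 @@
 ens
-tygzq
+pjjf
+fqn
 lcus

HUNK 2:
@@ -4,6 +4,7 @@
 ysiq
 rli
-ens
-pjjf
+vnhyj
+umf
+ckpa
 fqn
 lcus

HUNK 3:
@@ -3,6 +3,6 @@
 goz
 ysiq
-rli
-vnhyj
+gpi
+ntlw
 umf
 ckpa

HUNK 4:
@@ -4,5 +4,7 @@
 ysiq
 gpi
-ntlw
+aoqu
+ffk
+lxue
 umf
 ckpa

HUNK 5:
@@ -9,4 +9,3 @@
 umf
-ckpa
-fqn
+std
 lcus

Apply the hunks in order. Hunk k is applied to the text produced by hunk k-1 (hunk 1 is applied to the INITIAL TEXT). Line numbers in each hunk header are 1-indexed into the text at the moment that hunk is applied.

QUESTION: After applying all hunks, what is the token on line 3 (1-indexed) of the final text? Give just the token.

Answer: goz

Derivation:
Hunk 1: at line 6 remove [tygzq] add [pjjf,fqn] -> 10 lines: dkdki vxj goz ysiq rli ens pjjf fqn lcus frhu
Hunk 2: at line 4 remove [ens,pjjf] add [vnhyj,umf,ckpa] -> 11 lines: dkdki vxj goz ysiq rli vnhyj umf ckpa fqn lcus frhu
Hunk 3: at line 3 remove [rli,vnhyj] add [gpi,ntlw] -> 11 lines: dkdki vxj goz ysiq gpi ntlw umf ckpa fqn lcus frhu
Hunk 4: at line 4 remove [ntlw] add [aoqu,ffk,lxue] -> 13 lines: dkdki vxj goz ysiq gpi aoqu ffk lxue umf ckpa fqn lcus frhu
Hunk 5: at line 9 remove [ckpa,fqn] add [std] -> 12 lines: dkdki vxj goz ysiq gpi aoqu ffk lxue umf std lcus frhu
Final line 3: goz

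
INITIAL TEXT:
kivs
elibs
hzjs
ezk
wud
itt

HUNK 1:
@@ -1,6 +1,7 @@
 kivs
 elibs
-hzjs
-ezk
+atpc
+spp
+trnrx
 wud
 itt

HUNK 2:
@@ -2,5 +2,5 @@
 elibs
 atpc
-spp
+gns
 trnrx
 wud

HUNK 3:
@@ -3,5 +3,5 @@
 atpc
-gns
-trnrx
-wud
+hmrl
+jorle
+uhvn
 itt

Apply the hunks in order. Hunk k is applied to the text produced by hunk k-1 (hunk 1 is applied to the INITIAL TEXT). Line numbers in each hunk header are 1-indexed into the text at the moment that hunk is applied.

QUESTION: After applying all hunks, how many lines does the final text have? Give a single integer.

Hunk 1: at line 1 remove [hzjs,ezk] add [atpc,spp,trnrx] -> 7 lines: kivs elibs atpc spp trnrx wud itt
Hunk 2: at line 2 remove [spp] add [gns] -> 7 lines: kivs elibs atpc gns trnrx wud itt
Hunk 3: at line 3 remove [gns,trnrx,wud] add [hmrl,jorle,uhvn] -> 7 lines: kivs elibs atpc hmrl jorle uhvn itt
Final line count: 7

Answer: 7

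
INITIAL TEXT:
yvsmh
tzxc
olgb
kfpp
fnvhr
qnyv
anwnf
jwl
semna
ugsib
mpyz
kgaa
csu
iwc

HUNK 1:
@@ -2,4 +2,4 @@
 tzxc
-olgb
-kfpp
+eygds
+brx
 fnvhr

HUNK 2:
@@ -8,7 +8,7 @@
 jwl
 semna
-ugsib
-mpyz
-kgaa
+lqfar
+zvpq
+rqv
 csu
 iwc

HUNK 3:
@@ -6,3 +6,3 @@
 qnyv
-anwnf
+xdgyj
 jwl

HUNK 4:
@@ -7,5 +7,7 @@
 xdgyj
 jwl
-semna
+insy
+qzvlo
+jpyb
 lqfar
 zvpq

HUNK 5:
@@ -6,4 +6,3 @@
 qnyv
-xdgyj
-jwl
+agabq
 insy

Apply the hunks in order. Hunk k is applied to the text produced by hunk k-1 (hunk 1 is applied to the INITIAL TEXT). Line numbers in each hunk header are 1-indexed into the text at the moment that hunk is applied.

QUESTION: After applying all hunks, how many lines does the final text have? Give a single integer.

Hunk 1: at line 2 remove [olgb,kfpp] add [eygds,brx] -> 14 lines: yvsmh tzxc eygds brx fnvhr qnyv anwnf jwl semna ugsib mpyz kgaa csu iwc
Hunk 2: at line 8 remove [ugsib,mpyz,kgaa] add [lqfar,zvpq,rqv] -> 14 lines: yvsmh tzxc eygds brx fnvhr qnyv anwnf jwl semna lqfar zvpq rqv csu iwc
Hunk 3: at line 6 remove [anwnf] add [xdgyj] -> 14 lines: yvsmh tzxc eygds brx fnvhr qnyv xdgyj jwl semna lqfar zvpq rqv csu iwc
Hunk 4: at line 7 remove [semna] add [insy,qzvlo,jpyb] -> 16 lines: yvsmh tzxc eygds brx fnvhr qnyv xdgyj jwl insy qzvlo jpyb lqfar zvpq rqv csu iwc
Hunk 5: at line 6 remove [xdgyj,jwl] add [agabq] -> 15 lines: yvsmh tzxc eygds brx fnvhr qnyv agabq insy qzvlo jpyb lqfar zvpq rqv csu iwc
Final line count: 15

Answer: 15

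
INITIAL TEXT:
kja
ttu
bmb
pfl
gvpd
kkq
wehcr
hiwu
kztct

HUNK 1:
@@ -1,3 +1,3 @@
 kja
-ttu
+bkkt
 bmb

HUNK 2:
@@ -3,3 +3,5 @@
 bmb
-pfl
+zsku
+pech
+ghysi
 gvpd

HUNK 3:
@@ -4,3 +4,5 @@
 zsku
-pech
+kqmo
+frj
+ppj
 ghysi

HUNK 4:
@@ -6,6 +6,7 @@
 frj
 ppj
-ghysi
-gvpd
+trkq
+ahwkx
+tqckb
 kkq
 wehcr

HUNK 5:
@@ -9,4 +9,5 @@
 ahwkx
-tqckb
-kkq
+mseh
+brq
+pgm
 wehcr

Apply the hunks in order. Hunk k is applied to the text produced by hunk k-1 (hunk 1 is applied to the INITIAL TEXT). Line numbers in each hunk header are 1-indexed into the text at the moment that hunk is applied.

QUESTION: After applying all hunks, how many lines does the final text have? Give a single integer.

Hunk 1: at line 1 remove [ttu] add [bkkt] -> 9 lines: kja bkkt bmb pfl gvpd kkq wehcr hiwu kztct
Hunk 2: at line 3 remove [pfl] add [zsku,pech,ghysi] -> 11 lines: kja bkkt bmb zsku pech ghysi gvpd kkq wehcr hiwu kztct
Hunk 3: at line 4 remove [pech] add [kqmo,frj,ppj] -> 13 lines: kja bkkt bmb zsku kqmo frj ppj ghysi gvpd kkq wehcr hiwu kztct
Hunk 4: at line 6 remove [ghysi,gvpd] add [trkq,ahwkx,tqckb] -> 14 lines: kja bkkt bmb zsku kqmo frj ppj trkq ahwkx tqckb kkq wehcr hiwu kztct
Hunk 5: at line 9 remove [tqckb,kkq] add [mseh,brq,pgm] -> 15 lines: kja bkkt bmb zsku kqmo frj ppj trkq ahwkx mseh brq pgm wehcr hiwu kztct
Final line count: 15

Answer: 15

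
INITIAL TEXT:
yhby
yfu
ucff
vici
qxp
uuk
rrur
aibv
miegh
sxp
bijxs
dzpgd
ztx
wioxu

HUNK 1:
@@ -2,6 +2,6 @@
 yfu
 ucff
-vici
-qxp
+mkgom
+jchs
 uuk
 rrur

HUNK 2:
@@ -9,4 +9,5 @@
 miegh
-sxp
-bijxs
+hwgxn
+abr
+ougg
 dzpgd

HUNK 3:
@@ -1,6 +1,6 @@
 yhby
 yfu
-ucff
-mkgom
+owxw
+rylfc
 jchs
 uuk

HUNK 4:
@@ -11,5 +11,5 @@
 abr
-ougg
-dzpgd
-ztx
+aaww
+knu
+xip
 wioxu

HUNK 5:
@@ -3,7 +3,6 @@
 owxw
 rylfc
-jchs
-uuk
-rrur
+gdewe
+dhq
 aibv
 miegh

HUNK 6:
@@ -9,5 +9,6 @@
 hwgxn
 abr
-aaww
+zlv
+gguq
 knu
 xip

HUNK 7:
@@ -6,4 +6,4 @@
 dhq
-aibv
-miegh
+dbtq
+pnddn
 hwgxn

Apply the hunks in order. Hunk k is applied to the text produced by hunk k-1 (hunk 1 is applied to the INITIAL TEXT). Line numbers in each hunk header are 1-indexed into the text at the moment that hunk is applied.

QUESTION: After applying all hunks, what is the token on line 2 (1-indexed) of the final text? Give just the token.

Hunk 1: at line 2 remove [vici,qxp] add [mkgom,jchs] -> 14 lines: yhby yfu ucff mkgom jchs uuk rrur aibv miegh sxp bijxs dzpgd ztx wioxu
Hunk 2: at line 9 remove [sxp,bijxs] add [hwgxn,abr,ougg] -> 15 lines: yhby yfu ucff mkgom jchs uuk rrur aibv miegh hwgxn abr ougg dzpgd ztx wioxu
Hunk 3: at line 1 remove [ucff,mkgom] add [owxw,rylfc] -> 15 lines: yhby yfu owxw rylfc jchs uuk rrur aibv miegh hwgxn abr ougg dzpgd ztx wioxu
Hunk 4: at line 11 remove [ougg,dzpgd,ztx] add [aaww,knu,xip] -> 15 lines: yhby yfu owxw rylfc jchs uuk rrur aibv miegh hwgxn abr aaww knu xip wioxu
Hunk 5: at line 3 remove [jchs,uuk,rrur] add [gdewe,dhq] -> 14 lines: yhby yfu owxw rylfc gdewe dhq aibv miegh hwgxn abr aaww knu xip wioxu
Hunk 6: at line 9 remove [aaww] add [zlv,gguq] -> 15 lines: yhby yfu owxw rylfc gdewe dhq aibv miegh hwgxn abr zlv gguq knu xip wioxu
Hunk 7: at line 6 remove [aibv,miegh] add [dbtq,pnddn] -> 15 lines: yhby yfu owxw rylfc gdewe dhq dbtq pnddn hwgxn abr zlv gguq knu xip wioxu
Final line 2: yfu

Answer: yfu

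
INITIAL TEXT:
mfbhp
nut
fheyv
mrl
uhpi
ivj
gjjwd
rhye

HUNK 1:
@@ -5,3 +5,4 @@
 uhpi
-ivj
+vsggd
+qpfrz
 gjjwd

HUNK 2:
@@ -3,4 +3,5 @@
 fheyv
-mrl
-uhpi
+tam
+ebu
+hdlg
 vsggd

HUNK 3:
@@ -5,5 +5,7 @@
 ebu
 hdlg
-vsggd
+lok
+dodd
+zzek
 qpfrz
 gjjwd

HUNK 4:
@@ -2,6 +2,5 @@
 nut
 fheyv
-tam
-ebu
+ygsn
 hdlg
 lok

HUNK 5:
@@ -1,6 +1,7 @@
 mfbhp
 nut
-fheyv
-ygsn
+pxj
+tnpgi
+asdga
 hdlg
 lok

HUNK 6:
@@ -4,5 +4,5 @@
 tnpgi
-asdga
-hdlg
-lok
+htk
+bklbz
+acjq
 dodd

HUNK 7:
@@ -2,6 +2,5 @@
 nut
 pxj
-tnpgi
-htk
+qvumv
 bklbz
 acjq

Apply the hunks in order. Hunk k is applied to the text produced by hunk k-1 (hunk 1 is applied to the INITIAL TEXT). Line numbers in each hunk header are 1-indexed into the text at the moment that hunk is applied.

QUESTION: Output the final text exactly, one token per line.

Answer: mfbhp
nut
pxj
qvumv
bklbz
acjq
dodd
zzek
qpfrz
gjjwd
rhye

Derivation:
Hunk 1: at line 5 remove [ivj] add [vsggd,qpfrz] -> 9 lines: mfbhp nut fheyv mrl uhpi vsggd qpfrz gjjwd rhye
Hunk 2: at line 3 remove [mrl,uhpi] add [tam,ebu,hdlg] -> 10 lines: mfbhp nut fheyv tam ebu hdlg vsggd qpfrz gjjwd rhye
Hunk 3: at line 5 remove [vsggd] add [lok,dodd,zzek] -> 12 lines: mfbhp nut fheyv tam ebu hdlg lok dodd zzek qpfrz gjjwd rhye
Hunk 4: at line 2 remove [tam,ebu] add [ygsn] -> 11 lines: mfbhp nut fheyv ygsn hdlg lok dodd zzek qpfrz gjjwd rhye
Hunk 5: at line 1 remove [fheyv,ygsn] add [pxj,tnpgi,asdga] -> 12 lines: mfbhp nut pxj tnpgi asdga hdlg lok dodd zzek qpfrz gjjwd rhye
Hunk 6: at line 4 remove [asdga,hdlg,lok] add [htk,bklbz,acjq] -> 12 lines: mfbhp nut pxj tnpgi htk bklbz acjq dodd zzek qpfrz gjjwd rhye
Hunk 7: at line 2 remove [tnpgi,htk] add [qvumv] -> 11 lines: mfbhp nut pxj qvumv bklbz acjq dodd zzek qpfrz gjjwd rhye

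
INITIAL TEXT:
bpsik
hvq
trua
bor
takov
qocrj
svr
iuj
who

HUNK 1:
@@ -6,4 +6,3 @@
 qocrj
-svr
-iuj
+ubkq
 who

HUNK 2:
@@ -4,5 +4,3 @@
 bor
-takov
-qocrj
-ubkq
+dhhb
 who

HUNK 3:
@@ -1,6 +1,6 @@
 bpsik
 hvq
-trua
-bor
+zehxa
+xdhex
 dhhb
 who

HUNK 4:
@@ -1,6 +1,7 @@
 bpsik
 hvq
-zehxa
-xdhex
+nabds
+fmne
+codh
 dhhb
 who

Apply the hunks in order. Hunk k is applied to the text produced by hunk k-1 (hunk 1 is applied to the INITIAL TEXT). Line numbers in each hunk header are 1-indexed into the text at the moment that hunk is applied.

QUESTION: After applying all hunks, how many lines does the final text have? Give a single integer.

Hunk 1: at line 6 remove [svr,iuj] add [ubkq] -> 8 lines: bpsik hvq trua bor takov qocrj ubkq who
Hunk 2: at line 4 remove [takov,qocrj,ubkq] add [dhhb] -> 6 lines: bpsik hvq trua bor dhhb who
Hunk 3: at line 1 remove [trua,bor] add [zehxa,xdhex] -> 6 lines: bpsik hvq zehxa xdhex dhhb who
Hunk 4: at line 1 remove [zehxa,xdhex] add [nabds,fmne,codh] -> 7 lines: bpsik hvq nabds fmne codh dhhb who
Final line count: 7

Answer: 7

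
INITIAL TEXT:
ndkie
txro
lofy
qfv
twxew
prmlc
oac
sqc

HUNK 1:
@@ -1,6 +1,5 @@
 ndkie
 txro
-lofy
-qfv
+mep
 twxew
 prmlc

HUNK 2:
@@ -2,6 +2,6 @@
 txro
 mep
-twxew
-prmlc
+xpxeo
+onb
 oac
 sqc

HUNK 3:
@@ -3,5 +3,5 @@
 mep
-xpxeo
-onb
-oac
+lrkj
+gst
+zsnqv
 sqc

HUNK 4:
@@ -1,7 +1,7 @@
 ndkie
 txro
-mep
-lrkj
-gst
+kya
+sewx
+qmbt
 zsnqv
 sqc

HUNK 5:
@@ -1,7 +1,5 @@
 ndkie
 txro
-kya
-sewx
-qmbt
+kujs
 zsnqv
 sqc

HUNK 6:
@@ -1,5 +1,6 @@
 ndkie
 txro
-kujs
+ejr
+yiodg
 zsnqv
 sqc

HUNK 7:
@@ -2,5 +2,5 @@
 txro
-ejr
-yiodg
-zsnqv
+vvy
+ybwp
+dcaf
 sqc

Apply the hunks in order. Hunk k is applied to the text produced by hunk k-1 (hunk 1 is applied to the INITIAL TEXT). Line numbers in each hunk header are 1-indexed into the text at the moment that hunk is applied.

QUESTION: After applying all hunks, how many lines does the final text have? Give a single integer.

Answer: 6

Derivation:
Hunk 1: at line 1 remove [lofy,qfv] add [mep] -> 7 lines: ndkie txro mep twxew prmlc oac sqc
Hunk 2: at line 2 remove [twxew,prmlc] add [xpxeo,onb] -> 7 lines: ndkie txro mep xpxeo onb oac sqc
Hunk 3: at line 3 remove [xpxeo,onb,oac] add [lrkj,gst,zsnqv] -> 7 lines: ndkie txro mep lrkj gst zsnqv sqc
Hunk 4: at line 1 remove [mep,lrkj,gst] add [kya,sewx,qmbt] -> 7 lines: ndkie txro kya sewx qmbt zsnqv sqc
Hunk 5: at line 1 remove [kya,sewx,qmbt] add [kujs] -> 5 lines: ndkie txro kujs zsnqv sqc
Hunk 6: at line 1 remove [kujs] add [ejr,yiodg] -> 6 lines: ndkie txro ejr yiodg zsnqv sqc
Hunk 7: at line 2 remove [ejr,yiodg,zsnqv] add [vvy,ybwp,dcaf] -> 6 lines: ndkie txro vvy ybwp dcaf sqc
Final line count: 6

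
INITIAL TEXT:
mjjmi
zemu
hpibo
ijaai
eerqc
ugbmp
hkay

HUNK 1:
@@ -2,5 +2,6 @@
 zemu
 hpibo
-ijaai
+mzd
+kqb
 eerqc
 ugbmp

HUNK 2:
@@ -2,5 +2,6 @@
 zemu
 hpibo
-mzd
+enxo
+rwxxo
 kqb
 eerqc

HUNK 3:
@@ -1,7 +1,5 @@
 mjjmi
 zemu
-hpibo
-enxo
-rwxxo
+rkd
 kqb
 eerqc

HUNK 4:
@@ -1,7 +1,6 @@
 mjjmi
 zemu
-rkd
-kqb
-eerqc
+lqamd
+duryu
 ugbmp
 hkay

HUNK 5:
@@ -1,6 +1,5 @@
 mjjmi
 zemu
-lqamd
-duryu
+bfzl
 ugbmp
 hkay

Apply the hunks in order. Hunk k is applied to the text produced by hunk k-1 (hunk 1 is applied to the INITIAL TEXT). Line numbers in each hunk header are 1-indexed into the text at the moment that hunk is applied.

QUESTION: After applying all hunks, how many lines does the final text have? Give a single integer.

Answer: 5

Derivation:
Hunk 1: at line 2 remove [ijaai] add [mzd,kqb] -> 8 lines: mjjmi zemu hpibo mzd kqb eerqc ugbmp hkay
Hunk 2: at line 2 remove [mzd] add [enxo,rwxxo] -> 9 lines: mjjmi zemu hpibo enxo rwxxo kqb eerqc ugbmp hkay
Hunk 3: at line 1 remove [hpibo,enxo,rwxxo] add [rkd] -> 7 lines: mjjmi zemu rkd kqb eerqc ugbmp hkay
Hunk 4: at line 1 remove [rkd,kqb,eerqc] add [lqamd,duryu] -> 6 lines: mjjmi zemu lqamd duryu ugbmp hkay
Hunk 5: at line 1 remove [lqamd,duryu] add [bfzl] -> 5 lines: mjjmi zemu bfzl ugbmp hkay
Final line count: 5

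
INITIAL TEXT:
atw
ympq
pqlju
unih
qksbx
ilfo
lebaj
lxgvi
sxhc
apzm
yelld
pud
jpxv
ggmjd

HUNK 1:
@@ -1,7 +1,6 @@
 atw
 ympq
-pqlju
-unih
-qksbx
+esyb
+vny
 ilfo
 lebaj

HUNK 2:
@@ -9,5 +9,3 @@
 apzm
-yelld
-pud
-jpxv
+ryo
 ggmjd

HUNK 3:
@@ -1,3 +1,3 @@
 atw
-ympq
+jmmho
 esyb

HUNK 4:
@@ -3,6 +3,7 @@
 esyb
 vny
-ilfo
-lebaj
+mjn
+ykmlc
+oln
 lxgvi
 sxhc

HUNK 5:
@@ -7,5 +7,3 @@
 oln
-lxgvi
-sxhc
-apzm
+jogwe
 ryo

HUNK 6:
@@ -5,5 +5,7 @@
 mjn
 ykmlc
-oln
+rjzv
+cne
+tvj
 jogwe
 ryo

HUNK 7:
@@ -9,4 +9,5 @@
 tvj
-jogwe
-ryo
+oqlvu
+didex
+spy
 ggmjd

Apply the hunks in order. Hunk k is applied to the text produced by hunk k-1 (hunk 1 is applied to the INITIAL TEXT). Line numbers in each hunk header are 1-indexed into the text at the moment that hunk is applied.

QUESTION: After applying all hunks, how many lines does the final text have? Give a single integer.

Hunk 1: at line 1 remove [pqlju,unih,qksbx] add [esyb,vny] -> 13 lines: atw ympq esyb vny ilfo lebaj lxgvi sxhc apzm yelld pud jpxv ggmjd
Hunk 2: at line 9 remove [yelld,pud,jpxv] add [ryo] -> 11 lines: atw ympq esyb vny ilfo lebaj lxgvi sxhc apzm ryo ggmjd
Hunk 3: at line 1 remove [ympq] add [jmmho] -> 11 lines: atw jmmho esyb vny ilfo lebaj lxgvi sxhc apzm ryo ggmjd
Hunk 4: at line 3 remove [ilfo,lebaj] add [mjn,ykmlc,oln] -> 12 lines: atw jmmho esyb vny mjn ykmlc oln lxgvi sxhc apzm ryo ggmjd
Hunk 5: at line 7 remove [lxgvi,sxhc,apzm] add [jogwe] -> 10 lines: atw jmmho esyb vny mjn ykmlc oln jogwe ryo ggmjd
Hunk 6: at line 5 remove [oln] add [rjzv,cne,tvj] -> 12 lines: atw jmmho esyb vny mjn ykmlc rjzv cne tvj jogwe ryo ggmjd
Hunk 7: at line 9 remove [jogwe,ryo] add [oqlvu,didex,spy] -> 13 lines: atw jmmho esyb vny mjn ykmlc rjzv cne tvj oqlvu didex spy ggmjd
Final line count: 13

Answer: 13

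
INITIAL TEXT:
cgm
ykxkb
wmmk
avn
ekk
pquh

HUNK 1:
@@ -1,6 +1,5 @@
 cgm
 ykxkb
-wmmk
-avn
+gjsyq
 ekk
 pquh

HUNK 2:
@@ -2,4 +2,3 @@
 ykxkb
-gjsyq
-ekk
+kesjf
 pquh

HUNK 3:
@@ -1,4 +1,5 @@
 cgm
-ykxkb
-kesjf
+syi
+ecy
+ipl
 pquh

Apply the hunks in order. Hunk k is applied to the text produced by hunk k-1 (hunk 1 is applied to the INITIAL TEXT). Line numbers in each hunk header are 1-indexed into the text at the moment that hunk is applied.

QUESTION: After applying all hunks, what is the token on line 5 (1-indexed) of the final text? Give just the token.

Answer: pquh

Derivation:
Hunk 1: at line 1 remove [wmmk,avn] add [gjsyq] -> 5 lines: cgm ykxkb gjsyq ekk pquh
Hunk 2: at line 2 remove [gjsyq,ekk] add [kesjf] -> 4 lines: cgm ykxkb kesjf pquh
Hunk 3: at line 1 remove [ykxkb,kesjf] add [syi,ecy,ipl] -> 5 lines: cgm syi ecy ipl pquh
Final line 5: pquh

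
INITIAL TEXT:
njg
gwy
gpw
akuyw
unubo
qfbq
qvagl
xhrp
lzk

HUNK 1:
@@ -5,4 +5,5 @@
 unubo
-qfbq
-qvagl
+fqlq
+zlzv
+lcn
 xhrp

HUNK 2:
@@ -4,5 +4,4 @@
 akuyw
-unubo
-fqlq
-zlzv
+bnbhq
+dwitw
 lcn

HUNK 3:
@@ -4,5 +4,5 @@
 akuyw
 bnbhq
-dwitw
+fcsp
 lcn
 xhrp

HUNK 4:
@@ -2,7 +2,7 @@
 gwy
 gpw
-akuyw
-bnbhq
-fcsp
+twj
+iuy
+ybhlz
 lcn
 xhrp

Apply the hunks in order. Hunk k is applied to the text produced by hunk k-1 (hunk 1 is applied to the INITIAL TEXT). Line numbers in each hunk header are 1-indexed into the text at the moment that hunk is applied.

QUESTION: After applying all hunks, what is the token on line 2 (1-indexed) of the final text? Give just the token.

Answer: gwy

Derivation:
Hunk 1: at line 5 remove [qfbq,qvagl] add [fqlq,zlzv,lcn] -> 10 lines: njg gwy gpw akuyw unubo fqlq zlzv lcn xhrp lzk
Hunk 2: at line 4 remove [unubo,fqlq,zlzv] add [bnbhq,dwitw] -> 9 lines: njg gwy gpw akuyw bnbhq dwitw lcn xhrp lzk
Hunk 3: at line 4 remove [dwitw] add [fcsp] -> 9 lines: njg gwy gpw akuyw bnbhq fcsp lcn xhrp lzk
Hunk 4: at line 2 remove [akuyw,bnbhq,fcsp] add [twj,iuy,ybhlz] -> 9 lines: njg gwy gpw twj iuy ybhlz lcn xhrp lzk
Final line 2: gwy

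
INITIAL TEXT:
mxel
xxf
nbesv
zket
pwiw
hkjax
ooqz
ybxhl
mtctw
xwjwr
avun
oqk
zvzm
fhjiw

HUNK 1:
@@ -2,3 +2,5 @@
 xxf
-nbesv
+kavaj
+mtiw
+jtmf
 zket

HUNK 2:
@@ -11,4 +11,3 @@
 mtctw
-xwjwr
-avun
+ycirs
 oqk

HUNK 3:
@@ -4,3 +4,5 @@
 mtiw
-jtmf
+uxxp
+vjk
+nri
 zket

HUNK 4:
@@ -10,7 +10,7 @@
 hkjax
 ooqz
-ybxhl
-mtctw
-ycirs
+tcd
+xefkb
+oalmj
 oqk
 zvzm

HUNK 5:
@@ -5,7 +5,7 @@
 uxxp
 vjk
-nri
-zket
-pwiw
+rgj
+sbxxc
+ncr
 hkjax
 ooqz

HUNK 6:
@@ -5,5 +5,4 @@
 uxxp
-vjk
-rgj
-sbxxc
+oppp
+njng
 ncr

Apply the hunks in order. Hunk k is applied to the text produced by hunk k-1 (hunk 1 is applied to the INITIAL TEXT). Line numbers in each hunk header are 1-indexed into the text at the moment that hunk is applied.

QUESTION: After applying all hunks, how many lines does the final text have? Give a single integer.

Hunk 1: at line 2 remove [nbesv] add [kavaj,mtiw,jtmf] -> 16 lines: mxel xxf kavaj mtiw jtmf zket pwiw hkjax ooqz ybxhl mtctw xwjwr avun oqk zvzm fhjiw
Hunk 2: at line 11 remove [xwjwr,avun] add [ycirs] -> 15 lines: mxel xxf kavaj mtiw jtmf zket pwiw hkjax ooqz ybxhl mtctw ycirs oqk zvzm fhjiw
Hunk 3: at line 4 remove [jtmf] add [uxxp,vjk,nri] -> 17 lines: mxel xxf kavaj mtiw uxxp vjk nri zket pwiw hkjax ooqz ybxhl mtctw ycirs oqk zvzm fhjiw
Hunk 4: at line 10 remove [ybxhl,mtctw,ycirs] add [tcd,xefkb,oalmj] -> 17 lines: mxel xxf kavaj mtiw uxxp vjk nri zket pwiw hkjax ooqz tcd xefkb oalmj oqk zvzm fhjiw
Hunk 5: at line 5 remove [nri,zket,pwiw] add [rgj,sbxxc,ncr] -> 17 lines: mxel xxf kavaj mtiw uxxp vjk rgj sbxxc ncr hkjax ooqz tcd xefkb oalmj oqk zvzm fhjiw
Hunk 6: at line 5 remove [vjk,rgj,sbxxc] add [oppp,njng] -> 16 lines: mxel xxf kavaj mtiw uxxp oppp njng ncr hkjax ooqz tcd xefkb oalmj oqk zvzm fhjiw
Final line count: 16

Answer: 16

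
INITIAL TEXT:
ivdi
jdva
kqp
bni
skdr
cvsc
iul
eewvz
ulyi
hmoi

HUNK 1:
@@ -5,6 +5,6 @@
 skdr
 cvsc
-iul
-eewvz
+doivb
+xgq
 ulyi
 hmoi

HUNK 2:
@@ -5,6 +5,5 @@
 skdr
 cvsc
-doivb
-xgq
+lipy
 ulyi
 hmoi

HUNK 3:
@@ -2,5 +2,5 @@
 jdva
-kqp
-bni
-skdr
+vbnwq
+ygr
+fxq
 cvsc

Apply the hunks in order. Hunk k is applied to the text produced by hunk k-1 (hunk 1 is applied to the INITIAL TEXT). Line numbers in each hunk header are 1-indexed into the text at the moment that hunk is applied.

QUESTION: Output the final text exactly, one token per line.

Hunk 1: at line 5 remove [iul,eewvz] add [doivb,xgq] -> 10 lines: ivdi jdva kqp bni skdr cvsc doivb xgq ulyi hmoi
Hunk 2: at line 5 remove [doivb,xgq] add [lipy] -> 9 lines: ivdi jdva kqp bni skdr cvsc lipy ulyi hmoi
Hunk 3: at line 2 remove [kqp,bni,skdr] add [vbnwq,ygr,fxq] -> 9 lines: ivdi jdva vbnwq ygr fxq cvsc lipy ulyi hmoi

Answer: ivdi
jdva
vbnwq
ygr
fxq
cvsc
lipy
ulyi
hmoi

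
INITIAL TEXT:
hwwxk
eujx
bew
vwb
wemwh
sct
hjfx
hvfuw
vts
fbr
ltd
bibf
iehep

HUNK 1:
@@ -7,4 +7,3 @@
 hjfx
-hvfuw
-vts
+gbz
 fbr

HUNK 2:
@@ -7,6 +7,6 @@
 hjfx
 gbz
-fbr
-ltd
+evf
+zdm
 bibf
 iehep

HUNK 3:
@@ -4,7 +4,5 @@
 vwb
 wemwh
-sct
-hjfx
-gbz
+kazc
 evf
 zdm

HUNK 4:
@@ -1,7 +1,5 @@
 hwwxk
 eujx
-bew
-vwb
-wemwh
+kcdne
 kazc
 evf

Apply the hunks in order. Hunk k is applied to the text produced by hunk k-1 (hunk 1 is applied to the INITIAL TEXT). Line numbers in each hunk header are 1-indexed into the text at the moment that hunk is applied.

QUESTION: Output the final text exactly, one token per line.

Answer: hwwxk
eujx
kcdne
kazc
evf
zdm
bibf
iehep

Derivation:
Hunk 1: at line 7 remove [hvfuw,vts] add [gbz] -> 12 lines: hwwxk eujx bew vwb wemwh sct hjfx gbz fbr ltd bibf iehep
Hunk 2: at line 7 remove [fbr,ltd] add [evf,zdm] -> 12 lines: hwwxk eujx bew vwb wemwh sct hjfx gbz evf zdm bibf iehep
Hunk 3: at line 4 remove [sct,hjfx,gbz] add [kazc] -> 10 lines: hwwxk eujx bew vwb wemwh kazc evf zdm bibf iehep
Hunk 4: at line 1 remove [bew,vwb,wemwh] add [kcdne] -> 8 lines: hwwxk eujx kcdne kazc evf zdm bibf iehep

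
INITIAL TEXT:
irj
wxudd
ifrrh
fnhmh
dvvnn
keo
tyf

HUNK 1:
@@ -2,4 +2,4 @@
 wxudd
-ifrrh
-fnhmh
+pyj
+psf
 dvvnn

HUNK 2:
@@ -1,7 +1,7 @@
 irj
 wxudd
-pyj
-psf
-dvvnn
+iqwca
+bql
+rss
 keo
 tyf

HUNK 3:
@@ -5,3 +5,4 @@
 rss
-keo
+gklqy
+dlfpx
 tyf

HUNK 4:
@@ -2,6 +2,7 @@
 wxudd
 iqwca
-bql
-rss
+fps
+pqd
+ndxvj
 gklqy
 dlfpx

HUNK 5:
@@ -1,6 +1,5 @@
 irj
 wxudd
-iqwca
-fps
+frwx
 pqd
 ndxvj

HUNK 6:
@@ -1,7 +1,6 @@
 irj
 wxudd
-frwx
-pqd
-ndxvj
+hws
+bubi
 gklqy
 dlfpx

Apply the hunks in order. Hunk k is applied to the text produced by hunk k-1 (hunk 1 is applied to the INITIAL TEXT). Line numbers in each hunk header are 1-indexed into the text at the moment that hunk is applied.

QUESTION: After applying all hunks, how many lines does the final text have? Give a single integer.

Hunk 1: at line 2 remove [ifrrh,fnhmh] add [pyj,psf] -> 7 lines: irj wxudd pyj psf dvvnn keo tyf
Hunk 2: at line 1 remove [pyj,psf,dvvnn] add [iqwca,bql,rss] -> 7 lines: irj wxudd iqwca bql rss keo tyf
Hunk 3: at line 5 remove [keo] add [gklqy,dlfpx] -> 8 lines: irj wxudd iqwca bql rss gklqy dlfpx tyf
Hunk 4: at line 2 remove [bql,rss] add [fps,pqd,ndxvj] -> 9 lines: irj wxudd iqwca fps pqd ndxvj gklqy dlfpx tyf
Hunk 5: at line 1 remove [iqwca,fps] add [frwx] -> 8 lines: irj wxudd frwx pqd ndxvj gklqy dlfpx tyf
Hunk 6: at line 1 remove [frwx,pqd,ndxvj] add [hws,bubi] -> 7 lines: irj wxudd hws bubi gklqy dlfpx tyf
Final line count: 7

Answer: 7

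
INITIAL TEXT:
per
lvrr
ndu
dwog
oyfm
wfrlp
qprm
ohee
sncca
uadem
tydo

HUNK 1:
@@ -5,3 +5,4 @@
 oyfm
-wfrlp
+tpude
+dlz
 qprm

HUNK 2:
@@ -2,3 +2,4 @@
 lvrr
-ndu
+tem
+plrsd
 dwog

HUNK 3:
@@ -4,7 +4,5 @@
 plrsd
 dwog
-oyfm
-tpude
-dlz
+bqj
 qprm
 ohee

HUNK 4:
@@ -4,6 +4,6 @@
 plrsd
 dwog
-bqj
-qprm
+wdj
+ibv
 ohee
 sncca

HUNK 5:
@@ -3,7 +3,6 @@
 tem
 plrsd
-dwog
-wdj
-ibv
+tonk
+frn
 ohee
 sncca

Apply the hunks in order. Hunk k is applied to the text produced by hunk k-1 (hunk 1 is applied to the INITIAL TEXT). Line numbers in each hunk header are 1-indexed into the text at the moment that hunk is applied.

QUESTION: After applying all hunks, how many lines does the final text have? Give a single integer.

Hunk 1: at line 5 remove [wfrlp] add [tpude,dlz] -> 12 lines: per lvrr ndu dwog oyfm tpude dlz qprm ohee sncca uadem tydo
Hunk 2: at line 2 remove [ndu] add [tem,plrsd] -> 13 lines: per lvrr tem plrsd dwog oyfm tpude dlz qprm ohee sncca uadem tydo
Hunk 3: at line 4 remove [oyfm,tpude,dlz] add [bqj] -> 11 lines: per lvrr tem plrsd dwog bqj qprm ohee sncca uadem tydo
Hunk 4: at line 4 remove [bqj,qprm] add [wdj,ibv] -> 11 lines: per lvrr tem plrsd dwog wdj ibv ohee sncca uadem tydo
Hunk 5: at line 3 remove [dwog,wdj,ibv] add [tonk,frn] -> 10 lines: per lvrr tem plrsd tonk frn ohee sncca uadem tydo
Final line count: 10

Answer: 10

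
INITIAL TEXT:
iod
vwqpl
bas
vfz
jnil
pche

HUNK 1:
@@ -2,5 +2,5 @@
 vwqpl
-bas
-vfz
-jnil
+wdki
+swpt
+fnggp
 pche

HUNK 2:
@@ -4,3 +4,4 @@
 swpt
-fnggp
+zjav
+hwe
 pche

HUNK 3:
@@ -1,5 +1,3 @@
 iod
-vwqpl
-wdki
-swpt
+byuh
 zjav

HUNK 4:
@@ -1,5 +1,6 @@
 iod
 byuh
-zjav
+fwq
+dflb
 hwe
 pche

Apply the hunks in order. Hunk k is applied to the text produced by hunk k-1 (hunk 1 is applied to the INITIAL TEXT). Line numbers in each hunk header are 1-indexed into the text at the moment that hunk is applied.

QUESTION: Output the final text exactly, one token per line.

Answer: iod
byuh
fwq
dflb
hwe
pche

Derivation:
Hunk 1: at line 2 remove [bas,vfz,jnil] add [wdki,swpt,fnggp] -> 6 lines: iod vwqpl wdki swpt fnggp pche
Hunk 2: at line 4 remove [fnggp] add [zjav,hwe] -> 7 lines: iod vwqpl wdki swpt zjav hwe pche
Hunk 3: at line 1 remove [vwqpl,wdki,swpt] add [byuh] -> 5 lines: iod byuh zjav hwe pche
Hunk 4: at line 1 remove [zjav] add [fwq,dflb] -> 6 lines: iod byuh fwq dflb hwe pche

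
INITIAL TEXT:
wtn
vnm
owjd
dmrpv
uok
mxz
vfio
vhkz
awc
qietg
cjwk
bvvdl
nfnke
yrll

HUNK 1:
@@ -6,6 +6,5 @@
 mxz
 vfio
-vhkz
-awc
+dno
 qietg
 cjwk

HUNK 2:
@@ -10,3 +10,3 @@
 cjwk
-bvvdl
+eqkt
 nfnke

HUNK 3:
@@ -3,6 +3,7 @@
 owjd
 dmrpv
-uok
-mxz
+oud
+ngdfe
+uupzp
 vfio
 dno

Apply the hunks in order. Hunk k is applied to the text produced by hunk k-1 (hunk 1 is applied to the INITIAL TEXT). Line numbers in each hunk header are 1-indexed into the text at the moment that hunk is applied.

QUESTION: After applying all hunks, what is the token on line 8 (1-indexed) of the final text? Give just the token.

Answer: vfio

Derivation:
Hunk 1: at line 6 remove [vhkz,awc] add [dno] -> 13 lines: wtn vnm owjd dmrpv uok mxz vfio dno qietg cjwk bvvdl nfnke yrll
Hunk 2: at line 10 remove [bvvdl] add [eqkt] -> 13 lines: wtn vnm owjd dmrpv uok mxz vfio dno qietg cjwk eqkt nfnke yrll
Hunk 3: at line 3 remove [uok,mxz] add [oud,ngdfe,uupzp] -> 14 lines: wtn vnm owjd dmrpv oud ngdfe uupzp vfio dno qietg cjwk eqkt nfnke yrll
Final line 8: vfio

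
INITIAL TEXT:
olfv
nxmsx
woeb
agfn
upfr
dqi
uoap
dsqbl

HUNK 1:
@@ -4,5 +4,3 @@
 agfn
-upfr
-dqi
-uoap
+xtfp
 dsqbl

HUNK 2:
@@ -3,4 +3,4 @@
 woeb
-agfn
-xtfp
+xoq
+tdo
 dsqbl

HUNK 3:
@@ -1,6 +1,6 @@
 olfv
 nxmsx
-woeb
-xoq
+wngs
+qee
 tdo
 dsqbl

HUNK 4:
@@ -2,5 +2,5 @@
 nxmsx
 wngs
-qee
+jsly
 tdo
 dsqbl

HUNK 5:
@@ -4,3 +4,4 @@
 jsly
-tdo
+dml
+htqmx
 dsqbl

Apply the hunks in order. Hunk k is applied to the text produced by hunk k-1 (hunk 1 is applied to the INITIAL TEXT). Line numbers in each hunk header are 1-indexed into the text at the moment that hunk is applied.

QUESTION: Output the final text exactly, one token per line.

Hunk 1: at line 4 remove [upfr,dqi,uoap] add [xtfp] -> 6 lines: olfv nxmsx woeb agfn xtfp dsqbl
Hunk 2: at line 3 remove [agfn,xtfp] add [xoq,tdo] -> 6 lines: olfv nxmsx woeb xoq tdo dsqbl
Hunk 3: at line 1 remove [woeb,xoq] add [wngs,qee] -> 6 lines: olfv nxmsx wngs qee tdo dsqbl
Hunk 4: at line 2 remove [qee] add [jsly] -> 6 lines: olfv nxmsx wngs jsly tdo dsqbl
Hunk 5: at line 4 remove [tdo] add [dml,htqmx] -> 7 lines: olfv nxmsx wngs jsly dml htqmx dsqbl

Answer: olfv
nxmsx
wngs
jsly
dml
htqmx
dsqbl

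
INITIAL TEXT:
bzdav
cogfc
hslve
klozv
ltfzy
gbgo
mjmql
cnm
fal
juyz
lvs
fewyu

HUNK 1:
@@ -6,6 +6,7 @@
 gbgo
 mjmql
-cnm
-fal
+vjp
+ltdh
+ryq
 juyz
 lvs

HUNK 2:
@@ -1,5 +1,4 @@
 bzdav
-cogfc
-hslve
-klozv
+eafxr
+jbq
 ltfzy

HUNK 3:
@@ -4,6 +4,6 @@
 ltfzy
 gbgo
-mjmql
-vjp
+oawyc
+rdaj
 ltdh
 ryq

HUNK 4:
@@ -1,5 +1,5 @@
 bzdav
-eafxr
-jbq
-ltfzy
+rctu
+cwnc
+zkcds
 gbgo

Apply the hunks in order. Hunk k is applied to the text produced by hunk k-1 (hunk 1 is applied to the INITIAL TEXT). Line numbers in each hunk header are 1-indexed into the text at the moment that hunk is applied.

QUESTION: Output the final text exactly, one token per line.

Answer: bzdav
rctu
cwnc
zkcds
gbgo
oawyc
rdaj
ltdh
ryq
juyz
lvs
fewyu

Derivation:
Hunk 1: at line 6 remove [cnm,fal] add [vjp,ltdh,ryq] -> 13 lines: bzdav cogfc hslve klozv ltfzy gbgo mjmql vjp ltdh ryq juyz lvs fewyu
Hunk 2: at line 1 remove [cogfc,hslve,klozv] add [eafxr,jbq] -> 12 lines: bzdav eafxr jbq ltfzy gbgo mjmql vjp ltdh ryq juyz lvs fewyu
Hunk 3: at line 4 remove [mjmql,vjp] add [oawyc,rdaj] -> 12 lines: bzdav eafxr jbq ltfzy gbgo oawyc rdaj ltdh ryq juyz lvs fewyu
Hunk 4: at line 1 remove [eafxr,jbq,ltfzy] add [rctu,cwnc,zkcds] -> 12 lines: bzdav rctu cwnc zkcds gbgo oawyc rdaj ltdh ryq juyz lvs fewyu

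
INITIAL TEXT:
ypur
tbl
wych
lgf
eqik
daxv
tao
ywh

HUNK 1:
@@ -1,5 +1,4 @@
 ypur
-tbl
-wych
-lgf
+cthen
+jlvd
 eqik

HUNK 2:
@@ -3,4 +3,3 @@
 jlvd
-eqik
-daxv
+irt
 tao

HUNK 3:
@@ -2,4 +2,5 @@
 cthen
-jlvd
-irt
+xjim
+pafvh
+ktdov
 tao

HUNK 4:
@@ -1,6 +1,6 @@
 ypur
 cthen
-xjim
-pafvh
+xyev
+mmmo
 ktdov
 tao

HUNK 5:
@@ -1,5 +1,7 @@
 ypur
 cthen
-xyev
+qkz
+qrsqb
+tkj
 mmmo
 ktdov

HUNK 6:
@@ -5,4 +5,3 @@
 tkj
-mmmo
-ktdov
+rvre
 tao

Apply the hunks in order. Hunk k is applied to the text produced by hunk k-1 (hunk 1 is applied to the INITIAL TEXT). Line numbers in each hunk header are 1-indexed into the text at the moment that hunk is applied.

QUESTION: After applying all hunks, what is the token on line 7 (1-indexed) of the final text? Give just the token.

Answer: tao

Derivation:
Hunk 1: at line 1 remove [tbl,wych,lgf] add [cthen,jlvd] -> 7 lines: ypur cthen jlvd eqik daxv tao ywh
Hunk 2: at line 3 remove [eqik,daxv] add [irt] -> 6 lines: ypur cthen jlvd irt tao ywh
Hunk 3: at line 2 remove [jlvd,irt] add [xjim,pafvh,ktdov] -> 7 lines: ypur cthen xjim pafvh ktdov tao ywh
Hunk 4: at line 1 remove [xjim,pafvh] add [xyev,mmmo] -> 7 lines: ypur cthen xyev mmmo ktdov tao ywh
Hunk 5: at line 1 remove [xyev] add [qkz,qrsqb,tkj] -> 9 lines: ypur cthen qkz qrsqb tkj mmmo ktdov tao ywh
Hunk 6: at line 5 remove [mmmo,ktdov] add [rvre] -> 8 lines: ypur cthen qkz qrsqb tkj rvre tao ywh
Final line 7: tao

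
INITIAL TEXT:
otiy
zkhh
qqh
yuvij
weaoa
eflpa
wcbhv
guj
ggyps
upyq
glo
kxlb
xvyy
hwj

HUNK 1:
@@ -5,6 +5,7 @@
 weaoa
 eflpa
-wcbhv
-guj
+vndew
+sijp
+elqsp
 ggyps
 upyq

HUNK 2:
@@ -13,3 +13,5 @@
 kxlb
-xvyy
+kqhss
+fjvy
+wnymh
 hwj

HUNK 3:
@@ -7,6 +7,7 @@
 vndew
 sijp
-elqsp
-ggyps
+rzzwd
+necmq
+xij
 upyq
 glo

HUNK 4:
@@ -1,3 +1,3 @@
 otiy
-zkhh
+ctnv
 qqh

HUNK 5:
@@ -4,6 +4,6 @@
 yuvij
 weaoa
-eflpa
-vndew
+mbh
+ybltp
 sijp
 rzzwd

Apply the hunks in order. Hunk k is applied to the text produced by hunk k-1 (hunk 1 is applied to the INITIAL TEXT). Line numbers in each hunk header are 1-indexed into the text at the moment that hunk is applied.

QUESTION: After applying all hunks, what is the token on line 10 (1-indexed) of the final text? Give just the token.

Hunk 1: at line 5 remove [wcbhv,guj] add [vndew,sijp,elqsp] -> 15 lines: otiy zkhh qqh yuvij weaoa eflpa vndew sijp elqsp ggyps upyq glo kxlb xvyy hwj
Hunk 2: at line 13 remove [xvyy] add [kqhss,fjvy,wnymh] -> 17 lines: otiy zkhh qqh yuvij weaoa eflpa vndew sijp elqsp ggyps upyq glo kxlb kqhss fjvy wnymh hwj
Hunk 3: at line 7 remove [elqsp,ggyps] add [rzzwd,necmq,xij] -> 18 lines: otiy zkhh qqh yuvij weaoa eflpa vndew sijp rzzwd necmq xij upyq glo kxlb kqhss fjvy wnymh hwj
Hunk 4: at line 1 remove [zkhh] add [ctnv] -> 18 lines: otiy ctnv qqh yuvij weaoa eflpa vndew sijp rzzwd necmq xij upyq glo kxlb kqhss fjvy wnymh hwj
Hunk 5: at line 4 remove [eflpa,vndew] add [mbh,ybltp] -> 18 lines: otiy ctnv qqh yuvij weaoa mbh ybltp sijp rzzwd necmq xij upyq glo kxlb kqhss fjvy wnymh hwj
Final line 10: necmq

Answer: necmq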